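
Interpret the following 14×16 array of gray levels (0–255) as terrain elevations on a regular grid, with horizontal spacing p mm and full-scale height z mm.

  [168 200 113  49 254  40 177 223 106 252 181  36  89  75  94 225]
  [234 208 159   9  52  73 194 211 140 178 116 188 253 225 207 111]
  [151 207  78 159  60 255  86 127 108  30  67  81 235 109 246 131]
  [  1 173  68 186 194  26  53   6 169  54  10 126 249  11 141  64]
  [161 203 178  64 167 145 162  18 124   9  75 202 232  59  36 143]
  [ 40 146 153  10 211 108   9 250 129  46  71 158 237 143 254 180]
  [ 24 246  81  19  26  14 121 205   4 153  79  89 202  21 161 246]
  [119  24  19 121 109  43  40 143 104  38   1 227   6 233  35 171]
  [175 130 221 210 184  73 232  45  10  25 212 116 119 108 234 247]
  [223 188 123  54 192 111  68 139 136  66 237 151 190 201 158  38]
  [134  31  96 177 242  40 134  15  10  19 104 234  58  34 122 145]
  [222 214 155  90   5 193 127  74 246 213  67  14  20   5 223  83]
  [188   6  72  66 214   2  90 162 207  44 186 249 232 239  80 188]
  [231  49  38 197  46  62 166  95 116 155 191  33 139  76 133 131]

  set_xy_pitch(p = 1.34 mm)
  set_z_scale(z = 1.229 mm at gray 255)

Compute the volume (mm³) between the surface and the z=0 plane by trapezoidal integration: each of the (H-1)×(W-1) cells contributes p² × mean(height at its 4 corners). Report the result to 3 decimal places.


height_mm = gray/255 × 1.229; cell vol = 1.34² × mean(4 corners)
unit = 1.34² × 1.229 / (4×255) = 0.00216352 mm³ per gray-sum
row 0: Σ corner-gray over 15 cells = 8942  → 19.3462
row 1: Σ corner-gray over 15 cells = 8749  → 18.9287
row 2: Σ corner-gray over 15 cells = 6975  → 15.0906
row 3: Σ corner-gray over 15 cells = 6649  → 14.3853
row 4: Σ corner-gray over 15 cells = 7722  → 16.7067
row 5: Σ corner-gray over 15 cells = 7182  → 15.5384
row 6: Σ corner-gray over 15 cells = 5688  → 12.3061
row 7: Σ corner-gray over 15 cells = 6836  → 14.7898
row 8: Σ corner-gray over 15 cells = 8549  → 18.4959
row 9: Σ corner-gray over 15 cells = 7200  → 15.5774
row 10: Σ corner-gray over 15 cells = 6508  → 14.0802
row 11: Σ corner-gray over 15 cells = 7671  → 16.5964
row 12: Σ corner-gray over 15 cells = 7428  → 16.0706
Σ rows: total corner-gray = 96099  → 207.9123 mm³

207.912


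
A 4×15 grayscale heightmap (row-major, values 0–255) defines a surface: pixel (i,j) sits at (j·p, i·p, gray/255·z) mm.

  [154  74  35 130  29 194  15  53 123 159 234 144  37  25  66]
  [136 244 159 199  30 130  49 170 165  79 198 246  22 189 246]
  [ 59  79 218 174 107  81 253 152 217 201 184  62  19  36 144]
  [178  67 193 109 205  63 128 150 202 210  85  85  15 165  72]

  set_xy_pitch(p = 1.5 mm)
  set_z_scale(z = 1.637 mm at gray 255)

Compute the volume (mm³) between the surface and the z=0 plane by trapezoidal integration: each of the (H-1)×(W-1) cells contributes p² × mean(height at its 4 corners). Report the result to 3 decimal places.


79.984

height_mm = gray/255 × 1.637; cell vol = 1.5² × mean(4 corners)
unit = 1.5² × 1.637 / (4×255) = 0.00361103 mm³ per gray-sum
row 0: Σ corner-gray over 14 cells = 6866  → 24.7933
row 1: Σ corner-gray over 14 cells = 7911  → 28.5669
row 2: Σ corner-gray over 14 cells = 7373  → 26.6241
Σ rows: total corner-gray = 22150  → 79.9843 mm³


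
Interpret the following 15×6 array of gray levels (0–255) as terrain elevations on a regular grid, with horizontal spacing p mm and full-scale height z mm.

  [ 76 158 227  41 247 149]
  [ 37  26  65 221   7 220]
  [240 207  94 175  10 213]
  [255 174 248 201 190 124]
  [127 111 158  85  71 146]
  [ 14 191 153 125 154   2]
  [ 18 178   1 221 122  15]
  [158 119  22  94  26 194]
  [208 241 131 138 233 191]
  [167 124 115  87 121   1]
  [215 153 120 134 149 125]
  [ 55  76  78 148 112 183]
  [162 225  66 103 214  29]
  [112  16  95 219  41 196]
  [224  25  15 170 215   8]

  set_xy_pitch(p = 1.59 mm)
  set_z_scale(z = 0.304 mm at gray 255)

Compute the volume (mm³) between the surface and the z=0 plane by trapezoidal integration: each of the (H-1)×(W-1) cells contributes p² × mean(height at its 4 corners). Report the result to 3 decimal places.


26.989

height_mm = gray/255 × 0.304; cell vol = 1.59² × mean(4 corners)
unit = 1.59² × 0.304 / (4×255) = 0.000753473 mm³ per gray-sum
row 0: Σ corner-gray over 5 cells = 2466  → 1.8581
row 1: Σ corner-gray over 5 cells = 2320  → 1.7481
row 2: Σ corner-gray over 5 cells = 3430  → 2.5844
row 3: Σ corner-gray over 5 cells = 3128  → 2.3569
row 4: Σ corner-gray over 5 cells = 2385  → 1.7970
row 5: Σ corner-gray over 5 cells = 2339  → 1.7624
row 6: Σ corner-gray over 5 cells = 1951  → 1.4700
row 7: Σ corner-gray over 5 cells = 2759  → 2.0788
row 8: Σ corner-gray over 5 cells = 2947  → 2.2205
row 9: Σ corner-gray over 5 cells = 2514  → 1.8942
row 10: Σ corner-gray over 5 cells = 2518  → 1.8972
row 11: Σ corner-gray over 5 cells = 2473  → 1.8633
row 12: Σ corner-gray over 5 cells = 2457  → 1.8513
row 13: Σ corner-gray over 5 cells = 2132  → 1.6064
Σ rows: total corner-gray = 35819  → 26.9886 mm³


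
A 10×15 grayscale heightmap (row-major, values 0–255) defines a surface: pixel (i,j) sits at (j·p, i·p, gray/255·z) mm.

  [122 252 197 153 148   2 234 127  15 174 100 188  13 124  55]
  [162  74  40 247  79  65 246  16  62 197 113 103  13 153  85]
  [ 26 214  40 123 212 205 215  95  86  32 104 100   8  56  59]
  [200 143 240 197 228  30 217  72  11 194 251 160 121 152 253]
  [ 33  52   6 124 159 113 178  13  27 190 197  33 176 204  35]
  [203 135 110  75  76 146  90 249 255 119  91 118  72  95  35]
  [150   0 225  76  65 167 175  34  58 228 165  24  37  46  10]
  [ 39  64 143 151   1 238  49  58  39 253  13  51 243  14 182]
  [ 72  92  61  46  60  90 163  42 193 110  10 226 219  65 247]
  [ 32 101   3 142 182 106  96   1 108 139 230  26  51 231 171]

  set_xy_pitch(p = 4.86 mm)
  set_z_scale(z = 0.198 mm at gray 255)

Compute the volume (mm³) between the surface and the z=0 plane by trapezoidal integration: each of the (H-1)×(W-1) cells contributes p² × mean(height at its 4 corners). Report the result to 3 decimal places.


height_mm = gray/255 × 0.198; cell vol = 4.86² × mean(4 corners)
unit = 4.86² × 0.198 / (4×255) = 0.00458498 mm³ per gray-sum
row 0: Σ corner-gray over 14 cells = 6694  → 30.6919
row 1: Σ corner-gray over 14 cells = 6128  → 28.0968
row 2: Σ corner-gray over 14 cells = 7550  → 34.6166
row 3: Σ corner-gray over 14 cells = 7497  → 34.3736
row 4: Σ corner-gray over 14 cells = 6512  → 29.8574
row 5: Σ corner-gray over 14 cells = 6260  → 28.7020
row 6: Σ corner-gray over 14 cells = 5615  → 25.7447
row 7: Σ corner-gray over 14 cells = 5928  → 27.1798
row 8: Σ corner-gray over 14 cells = 6108  → 28.0051
Σ rows: total corner-gray = 58292  → 267.2677 mm³

267.268


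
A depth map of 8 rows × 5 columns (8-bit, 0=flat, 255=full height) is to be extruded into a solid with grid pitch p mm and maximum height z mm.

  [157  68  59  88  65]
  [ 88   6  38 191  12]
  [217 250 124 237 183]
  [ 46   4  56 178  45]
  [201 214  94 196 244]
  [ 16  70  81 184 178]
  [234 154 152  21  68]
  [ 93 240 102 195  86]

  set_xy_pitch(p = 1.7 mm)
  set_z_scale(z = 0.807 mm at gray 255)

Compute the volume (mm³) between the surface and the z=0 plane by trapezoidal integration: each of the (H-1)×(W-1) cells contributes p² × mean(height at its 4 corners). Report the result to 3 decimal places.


31.940

height_mm = gray/255 × 0.807; cell vol = 1.7² × mean(4 corners)
unit = 1.7² × 0.807 / (4×255) = 0.0022865 mm³ per gray-sum
row 0: Σ corner-gray over 4 cells = 1222  → 2.7941
row 1: Σ corner-gray over 4 cells = 2192  → 5.0120
row 2: Σ corner-gray over 4 cells = 2189  → 5.0051
row 3: Σ corner-gray over 4 cells = 2020  → 4.6187
row 4: Σ corner-gray over 4 cells = 2317  → 5.2978
row 5: Σ corner-gray over 4 cells = 1820  → 4.1614
row 6: Σ corner-gray over 4 cells = 2209  → 5.0509
Σ rows: total corner-gray = 13969  → 31.9401 mm³


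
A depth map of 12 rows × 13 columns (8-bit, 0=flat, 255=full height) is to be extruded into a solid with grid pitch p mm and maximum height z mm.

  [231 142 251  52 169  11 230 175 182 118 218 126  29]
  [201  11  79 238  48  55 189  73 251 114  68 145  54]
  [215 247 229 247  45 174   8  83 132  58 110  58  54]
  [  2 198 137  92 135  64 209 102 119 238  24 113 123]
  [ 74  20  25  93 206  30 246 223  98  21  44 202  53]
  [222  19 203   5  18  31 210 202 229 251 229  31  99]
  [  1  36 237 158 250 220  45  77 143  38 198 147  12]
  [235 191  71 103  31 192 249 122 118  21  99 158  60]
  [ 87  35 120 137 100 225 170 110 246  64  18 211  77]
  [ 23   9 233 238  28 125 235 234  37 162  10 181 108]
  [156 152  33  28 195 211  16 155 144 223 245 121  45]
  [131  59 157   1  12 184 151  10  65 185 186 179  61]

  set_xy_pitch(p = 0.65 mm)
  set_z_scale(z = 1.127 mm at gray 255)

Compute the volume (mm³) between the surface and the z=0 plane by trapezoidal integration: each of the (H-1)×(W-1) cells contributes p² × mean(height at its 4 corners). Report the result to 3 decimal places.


height_mm = gray/255 × 1.127; cell vol = 0.65² × mean(4 corners)
unit = 0.65² × 1.127 / (4×255) = 0.000466821 mm³ per gray-sum
row 0: Σ corner-gray over 12 cells = 6405  → 2.9900
row 1: Σ corner-gray over 12 cells = 5848  → 2.7300
row 2: Σ corner-gray over 12 cells = 6038  → 2.8187
row 3: Σ corner-gray over 12 cells = 5530  → 2.5815
row 4: Σ corner-gray over 12 cells = 5720  → 2.6702
row 5: Σ corner-gray over 12 cells = 6288  → 2.9354
row 6: Σ corner-gray over 12 cells = 6116  → 2.8551
row 7: Σ corner-gray over 12 cells = 6041  → 2.8201
row 8: Σ corner-gray over 12 cells = 6151  → 2.8714
row 9: Σ corner-gray over 12 cells = 6362  → 2.9699
row 10: Σ corner-gray over 12 cells = 5817  → 2.7155
Σ rows: total corner-gray = 66316  → 30.9577 mm³

30.958


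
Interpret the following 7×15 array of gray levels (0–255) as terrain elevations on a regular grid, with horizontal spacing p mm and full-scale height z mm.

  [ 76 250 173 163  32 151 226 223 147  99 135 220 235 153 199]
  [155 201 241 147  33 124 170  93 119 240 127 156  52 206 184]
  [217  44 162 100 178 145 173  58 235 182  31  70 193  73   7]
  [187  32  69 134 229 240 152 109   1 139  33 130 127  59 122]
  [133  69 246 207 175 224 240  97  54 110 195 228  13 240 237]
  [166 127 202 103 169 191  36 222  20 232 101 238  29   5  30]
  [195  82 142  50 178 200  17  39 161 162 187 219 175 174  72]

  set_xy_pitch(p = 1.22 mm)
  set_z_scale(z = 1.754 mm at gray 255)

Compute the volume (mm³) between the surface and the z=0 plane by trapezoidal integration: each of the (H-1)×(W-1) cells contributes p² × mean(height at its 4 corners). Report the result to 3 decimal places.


119.077

height_mm = gray/255 × 1.754; cell vol = 1.22² × mean(4 corners)
unit = 1.22² × 1.754 / (4×255) = 0.00255946 mm³ per gray-sum
row 0: Σ corner-gray over 14 cells = 8846  → 22.6410
row 1: Σ corner-gray over 14 cells = 7669  → 19.6285
row 2: Σ corner-gray over 14 cells = 6729  → 17.2226
row 3: Σ corner-gray over 14 cells = 7783  → 19.9203
row 4: Σ corner-gray over 14 cells = 8112  → 20.7624
row 5: Σ corner-gray over 14 cells = 7385  → 18.9016
Σ rows: total corner-gray = 46524  → 119.0765 mm³


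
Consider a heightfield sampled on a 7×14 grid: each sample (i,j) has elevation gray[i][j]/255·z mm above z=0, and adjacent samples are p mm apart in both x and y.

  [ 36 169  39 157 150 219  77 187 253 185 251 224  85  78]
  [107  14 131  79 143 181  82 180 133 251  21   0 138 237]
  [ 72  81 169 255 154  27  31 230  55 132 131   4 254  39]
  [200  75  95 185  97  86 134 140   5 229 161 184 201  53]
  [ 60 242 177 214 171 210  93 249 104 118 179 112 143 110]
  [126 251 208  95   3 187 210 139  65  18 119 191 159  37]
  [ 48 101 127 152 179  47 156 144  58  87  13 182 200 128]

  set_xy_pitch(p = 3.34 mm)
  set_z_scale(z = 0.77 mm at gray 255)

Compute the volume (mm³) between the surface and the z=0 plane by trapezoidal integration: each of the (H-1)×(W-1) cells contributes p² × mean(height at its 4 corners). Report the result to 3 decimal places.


351.643

height_mm = gray/255 × 0.77; cell vol = 3.34² × mean(4 corners)
unit = 3.34² × 0.77 / (4×255) = 0.00842138 mm³ per gray-sum
row 0: Σ corner-gray over 13 cells = 7156  → 60.2634
row 1: Σ corner-gray over 13 cells = 6207  → 52.2715
row 2: Σ corner-gray over 13 cells = 6594  → 55.5306
row 3: Σ corner-gray over 13 cells = 7631  → 64.2636
row 4: Σ corner-gray over 13 cells = 7647  → 64.3983
row 5: Σ corner-gray over 13 cells = 6521  → 54.9158
Σ rows: total corner-gray = 41756  → 351.6433 mm³


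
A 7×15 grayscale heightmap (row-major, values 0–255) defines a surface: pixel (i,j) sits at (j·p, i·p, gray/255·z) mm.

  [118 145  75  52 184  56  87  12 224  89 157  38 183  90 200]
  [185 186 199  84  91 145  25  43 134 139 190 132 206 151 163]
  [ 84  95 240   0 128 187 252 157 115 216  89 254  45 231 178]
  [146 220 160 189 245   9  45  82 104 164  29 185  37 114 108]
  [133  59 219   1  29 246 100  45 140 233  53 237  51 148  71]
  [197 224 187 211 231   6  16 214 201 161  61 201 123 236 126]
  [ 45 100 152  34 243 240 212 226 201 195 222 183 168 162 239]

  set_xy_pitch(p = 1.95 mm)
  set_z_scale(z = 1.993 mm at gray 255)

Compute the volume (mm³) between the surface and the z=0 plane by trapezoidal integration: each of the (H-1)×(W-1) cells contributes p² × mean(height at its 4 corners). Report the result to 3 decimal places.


346.555

height_mm = gray/255 × 1.993; cell vol = 1.95² × mean(4 corners)
unit = 1.95² × 1.993 / (4×255) = 0.00742979 mm³ per gray-sum
row 0: Σ corner-gray over 14 cells = 6900  → 51.2655
row 1: Σ corner-gray over 14 cells = 8078  → 60.0178
row 2: Σ corner-gray over 14 cells = 7700  → 57.2094
row 3: Σ corner-gray over 14 cells = 6746  → 50.1213
row 4: Σ corner-gray over 14 cells = 7793  → 57.9003
row 5: Σ corner-gray over 14 cells = 9427  → 70.0406
Σ rows: total corner-gray = 46644  → 346.5550 mm³


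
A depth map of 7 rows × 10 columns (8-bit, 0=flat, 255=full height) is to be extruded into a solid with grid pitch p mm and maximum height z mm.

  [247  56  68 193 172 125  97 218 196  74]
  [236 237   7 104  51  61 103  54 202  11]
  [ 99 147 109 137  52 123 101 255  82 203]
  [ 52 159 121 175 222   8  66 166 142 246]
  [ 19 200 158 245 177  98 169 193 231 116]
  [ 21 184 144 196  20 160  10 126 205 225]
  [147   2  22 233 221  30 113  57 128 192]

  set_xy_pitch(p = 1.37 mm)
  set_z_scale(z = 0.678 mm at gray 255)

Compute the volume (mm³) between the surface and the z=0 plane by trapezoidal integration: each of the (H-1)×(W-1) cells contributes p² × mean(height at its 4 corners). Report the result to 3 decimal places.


height_mm = gray/255 × 0.678; cell vol = 1.37² × mean(4 corners)
unit = 1.37² × 0.678 / (4×255) = 0.00124759 mm³ per gray-sum
row 0: Σ corner-gray over 9 cells = 4456  → 5.5592
row 1: Σ corner-gray over 9 cells = 4199  → 5.2386
row 2: Σ corner-gray over 9 cells = 4730  → 5.9011
row 3: Σ corner-gray over 9 cells = 5493  → 6.8530
row 4: Σ corner-gray over 9 cells = 5413  → 6.7532
row 5: Σ corner-gray over 9 cells = 4287  → 5.3484
Σ rows: total corner-gray = 28578  → 35.6535 mm³

35.654


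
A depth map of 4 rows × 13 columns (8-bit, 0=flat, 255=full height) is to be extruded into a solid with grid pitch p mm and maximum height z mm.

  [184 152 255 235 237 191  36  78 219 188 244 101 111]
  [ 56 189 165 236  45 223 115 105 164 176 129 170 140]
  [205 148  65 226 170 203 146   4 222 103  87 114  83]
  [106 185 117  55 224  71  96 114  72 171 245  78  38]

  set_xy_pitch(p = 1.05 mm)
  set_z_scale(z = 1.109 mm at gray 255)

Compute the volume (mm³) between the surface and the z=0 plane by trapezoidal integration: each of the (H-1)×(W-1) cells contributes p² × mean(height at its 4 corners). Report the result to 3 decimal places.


25.119

height_mm = gray/255 × 1.109; cell vol = 1.05² × mean(4 corners)
unit = 1.05² × 1.109 / (4×255) = 0.0011987 mm³ per gray-sum
row 0: Σ corner-gray over 12 cells = 7797  → 9.3463
row 1: Σ corner-gray over 12 cells = 6894  → 8.2638
row 2: Σ corner-gray over 12 cells = 6264  → 7.5086
Σ rows: total corner-gray = 20955  → 25.1187 mm³


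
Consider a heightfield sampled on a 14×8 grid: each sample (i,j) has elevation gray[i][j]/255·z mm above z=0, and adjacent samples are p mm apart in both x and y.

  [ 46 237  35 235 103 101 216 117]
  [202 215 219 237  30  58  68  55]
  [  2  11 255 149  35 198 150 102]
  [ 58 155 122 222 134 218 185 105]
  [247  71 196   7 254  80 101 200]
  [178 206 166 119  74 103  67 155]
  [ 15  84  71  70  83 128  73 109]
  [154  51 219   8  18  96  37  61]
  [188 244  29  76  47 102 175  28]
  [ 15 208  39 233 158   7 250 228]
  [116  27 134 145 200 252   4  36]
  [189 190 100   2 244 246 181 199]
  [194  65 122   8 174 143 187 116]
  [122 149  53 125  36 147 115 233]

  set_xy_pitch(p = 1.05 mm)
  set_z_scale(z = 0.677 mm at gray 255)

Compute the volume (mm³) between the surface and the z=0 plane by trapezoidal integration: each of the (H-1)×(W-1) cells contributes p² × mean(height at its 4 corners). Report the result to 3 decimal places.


33.416

height_mm = gray/255 × 0.677; cell vol = 1.05² × mean(4 corners)
unit = 1.05² × 0.677 / (4×255) = 0.000731757 mm³ per gray-sum
row 0: Σ corner-gray over 7 cells = 3928  → 2.8743
row 1: Σ corner-gray over 7 cells = 3611  → 2.6424
row 2: Σ corner-gray over 7 cells = 3935  → 2.8795
row 3: Σ corner-gray over 7 cells = 4100  → 3.0002
row 4: Σ corner-gray over 7 cells = 3668  → 2.6841
row 5: Σ corner-gray over 7 cells = 2945  → 2.1550
row 6: Σ corner-gray over 7 cells = 2215  → 1.6208
row 7: Σ corner-gray over 7 cells = 2635  → 1.9282
row 8: Σ corner-gray over 7 cells = 3595  → 2.6307
row 9: Σ corner-gray over 7 cells = 3709  → 2.7141
row 10: Σ corner-gray over 7 cells = 3990  → 2.9197
row 11: Σ corner-gray over 7 cells = 4022  → 2.9431
row 12: Σ corner-gray over 7 cells = 3313  → 2.4243
Σ rows: total corner-gray = 45666  → 33.4164 mm³


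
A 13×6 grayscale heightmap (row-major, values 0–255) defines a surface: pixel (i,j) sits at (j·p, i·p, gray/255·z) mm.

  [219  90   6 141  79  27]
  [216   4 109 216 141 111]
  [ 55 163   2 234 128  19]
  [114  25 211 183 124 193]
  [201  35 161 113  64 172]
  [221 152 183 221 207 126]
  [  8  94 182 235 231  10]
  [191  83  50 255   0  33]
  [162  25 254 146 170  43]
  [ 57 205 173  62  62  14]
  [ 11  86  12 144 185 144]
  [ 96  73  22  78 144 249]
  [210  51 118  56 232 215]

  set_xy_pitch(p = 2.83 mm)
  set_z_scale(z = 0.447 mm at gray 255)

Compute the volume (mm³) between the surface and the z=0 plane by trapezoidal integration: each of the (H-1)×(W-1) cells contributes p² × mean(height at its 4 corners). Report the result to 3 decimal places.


height_mm = gray/255 × 0.447; cell vol = 2.83² × mean(4 corners)
unit = 2.83² × 0.447 / (4×255) = 0.00350978 mm³ per gray-sum
row 0: Σ corner-gray over 5 cells = 2145  → 7.5285
row 1: Σ corner-gray over 5 cells = 2395  → 8.4059
row 2: Σ corner-gray over 5 cells = 2521  → 8.8482
row 3: Σ corner-gray over 5 cells = 2512  → 8.8166
row 4: Σ corner-gray over 5 cells = 2992  → 10.5013
row 5: Σ corner-gray over 5 cells = 3375  → 11.8455
row 6: Σ corner-gray over 5 cells = 2502  → 8.7815
row 7: Σ corner-gray over 5 cells = 2395  → 8.4059
row 8: Σ corner-gray over 5 cells = 2470  → 8.6692
row 9: Σ corner-gray over 5 cells = 2084  → 7.3144
row 10: Σ corner-gray over 5 cells = 1988  → 6.9774
row 11: Σ corner-gray over 5 cells = 2318  → 8.1357
Σ rows: total corner-gray = 29697  → 104.2300 mm³

104.230


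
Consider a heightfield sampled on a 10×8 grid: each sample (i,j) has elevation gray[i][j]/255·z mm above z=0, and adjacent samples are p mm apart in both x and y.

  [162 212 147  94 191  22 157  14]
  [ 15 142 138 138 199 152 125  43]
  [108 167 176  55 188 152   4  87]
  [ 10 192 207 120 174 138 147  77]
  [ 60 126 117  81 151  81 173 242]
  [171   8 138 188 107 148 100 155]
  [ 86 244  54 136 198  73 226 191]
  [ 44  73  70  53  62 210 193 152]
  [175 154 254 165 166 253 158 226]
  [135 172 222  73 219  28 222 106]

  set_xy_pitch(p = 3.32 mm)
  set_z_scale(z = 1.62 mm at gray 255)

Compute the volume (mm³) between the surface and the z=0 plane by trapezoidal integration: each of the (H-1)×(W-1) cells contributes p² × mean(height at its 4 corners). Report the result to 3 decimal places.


607.727

height_mm = gray/255 × 1.62; cell vol = 3.32² × mean(4 corners)
unit = 3.32² × 1.62 / (4×255) = 0.0175062 mm³ per gray-sum
row 0: Σ corner-gray over 7 cells = 3668  → 64.2126
row 1: Σ corner-gray over 7 cells = 3525  → 61.7092
row 2: Σ corner-gray over 7 cells = 3722  → 65.1579
row 3: Σ corner-gray over 7 cells = 3803  → 66.5759
row 4: Σ corner-gray over 7 cells = 3464  → 60.6414
row 5: Σ corner-gray over 7 cells = 3843  → 67.2762
row 6: Σ corner-gray over 7 cells = 3657  → 64.0200
row 7: Σ corner-gray over 7 cells = 4219  → 73.8585
row 8: Σ corner-gray over 7 cells = 4814  → 84.2747
Σ rows: total corner-gray = 34715  → 607.7265 mm³


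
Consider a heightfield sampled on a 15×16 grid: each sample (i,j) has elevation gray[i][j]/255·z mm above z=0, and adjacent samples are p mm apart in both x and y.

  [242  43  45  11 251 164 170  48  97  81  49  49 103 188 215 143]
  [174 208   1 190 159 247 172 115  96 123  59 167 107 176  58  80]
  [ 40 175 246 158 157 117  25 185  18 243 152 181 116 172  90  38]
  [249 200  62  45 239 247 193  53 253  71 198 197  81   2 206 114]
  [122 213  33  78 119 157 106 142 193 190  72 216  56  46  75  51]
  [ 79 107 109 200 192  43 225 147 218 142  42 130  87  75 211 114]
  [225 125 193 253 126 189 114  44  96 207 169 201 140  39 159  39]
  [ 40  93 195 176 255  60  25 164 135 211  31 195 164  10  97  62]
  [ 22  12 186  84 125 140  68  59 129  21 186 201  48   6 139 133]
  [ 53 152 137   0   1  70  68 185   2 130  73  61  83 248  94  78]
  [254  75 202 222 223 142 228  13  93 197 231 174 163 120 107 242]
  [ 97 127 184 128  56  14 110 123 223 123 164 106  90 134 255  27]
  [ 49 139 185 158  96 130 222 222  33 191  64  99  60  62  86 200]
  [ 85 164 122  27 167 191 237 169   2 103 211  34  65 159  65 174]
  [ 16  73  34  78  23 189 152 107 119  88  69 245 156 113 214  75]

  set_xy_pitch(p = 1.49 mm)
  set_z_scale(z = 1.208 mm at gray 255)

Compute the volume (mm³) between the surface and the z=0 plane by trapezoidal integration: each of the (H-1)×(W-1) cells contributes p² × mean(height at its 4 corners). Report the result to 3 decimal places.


281.592

height_mm = gray/255 × 1.208; cell vol = 1.49² × mean(4 corners)
unit = 1.49² × 1.208 / (4×255) = 0.00262929 mm³ per gray-sum
row 0: Σ corner-gray over 15 cells = 7423  → 19.5173
row 1: Σ corner-gray over 15 cells = 8158  → 21.4498
row 2: Σ corner-gray over 15 cells = 8605  → 22.6251
row 3: Σ corner-gray over 15 cells = 8022  → 21.0922
row 4: Σ corner-gray over 15 cells = 7614  → 20.0195
row 5: Σ corner-gray over 15 cells = 8423  → 22.1466
row 6: Σ corner-gray over 15 cells = 8098  → 21.2920
row 7: Σ corner-gray over 15 cells = 6687  → 17.5821
row 8: Σ corner-gray over 15 cells = 5702  → 14.9922
row 9: Σ corner-gray over 15 cells = 7615  → 20.0221
row 10: Σ corner-gray over 15 cells = 8674  → 22.8065
row 11: Σ corner-gray over 15 cells = 7541  → 19.8275
row 12: Σ corner-gray over 15 cells = 7434  → 19.5462
row 13: Σ corner-gray over 15 cells = 7102  → 18.6733
Σ rows: total corner-gray = 107098  → 281.5922 mm³


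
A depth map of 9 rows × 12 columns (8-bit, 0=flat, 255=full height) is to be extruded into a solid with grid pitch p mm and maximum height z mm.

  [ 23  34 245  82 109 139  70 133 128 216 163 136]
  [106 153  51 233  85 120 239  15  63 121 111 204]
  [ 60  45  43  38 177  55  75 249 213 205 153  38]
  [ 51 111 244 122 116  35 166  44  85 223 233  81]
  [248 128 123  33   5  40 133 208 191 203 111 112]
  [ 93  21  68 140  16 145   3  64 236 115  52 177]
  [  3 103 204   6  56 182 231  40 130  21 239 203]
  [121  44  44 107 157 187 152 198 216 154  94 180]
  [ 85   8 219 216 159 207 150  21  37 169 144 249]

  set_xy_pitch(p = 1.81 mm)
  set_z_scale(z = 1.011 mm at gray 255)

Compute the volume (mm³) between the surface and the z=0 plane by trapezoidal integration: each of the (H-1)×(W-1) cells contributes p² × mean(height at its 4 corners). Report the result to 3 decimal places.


139.100

height_mm = gray/255 × 1.011; cell vol = 1.81² × mean(4 corners)
unit = 1.81² × 1.011 / (4×255) = 0.00324719 mm³ per gray-sum
row 0: Σ corner-gray over 11 cells = 5489  → 17.8238
row 1: Σ corner-gray over 11 cells = 5296  → 17.1971
row 2: Σ corner-gray over 11 cells = 5494  → 17.8401
row 3: Σ corner-gray over 11 cells = 5600  → 18.1843
row 4: Σ corner-gray over 11 cells = 4700  → 15.2618
row 5: Σ corner-gray over 11 cells = 4620  → 15.0020
row 6: Σ corner-gray over 11 cells = 5637  → 18.3044
row 7: Σ corner-gray over 11 cells = 6001  → 19.4864
Σ rows: total corner-gray = 42837  → 139.1000 mm³


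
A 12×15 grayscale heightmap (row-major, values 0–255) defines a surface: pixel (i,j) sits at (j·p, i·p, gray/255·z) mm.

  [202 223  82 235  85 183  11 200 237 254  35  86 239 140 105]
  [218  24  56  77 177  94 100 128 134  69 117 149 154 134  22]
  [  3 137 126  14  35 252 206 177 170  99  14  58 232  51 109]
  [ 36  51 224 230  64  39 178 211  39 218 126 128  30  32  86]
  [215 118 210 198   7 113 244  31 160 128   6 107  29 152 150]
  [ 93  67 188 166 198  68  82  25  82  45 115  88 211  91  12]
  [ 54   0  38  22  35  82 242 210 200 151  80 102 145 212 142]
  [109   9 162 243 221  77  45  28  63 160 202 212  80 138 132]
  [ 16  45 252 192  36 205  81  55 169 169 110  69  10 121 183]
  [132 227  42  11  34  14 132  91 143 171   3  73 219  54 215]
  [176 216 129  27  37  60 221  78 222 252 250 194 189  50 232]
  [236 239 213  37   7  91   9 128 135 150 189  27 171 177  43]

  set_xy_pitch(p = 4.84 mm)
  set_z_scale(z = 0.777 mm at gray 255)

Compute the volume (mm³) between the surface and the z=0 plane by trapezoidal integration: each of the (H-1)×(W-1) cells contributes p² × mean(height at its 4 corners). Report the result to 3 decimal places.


1313.413

height_mm = gray/255 × 0.777; cell vol = 4.84² × mean(4 corners)
unit = 4.84² × 0.777 / (4×255) = 0.0178448 mm³ per gray-sum
row 0: Σ corner-gray over 14 cells = 7393  → 131.9266
row 1: Σ corner-gray over 14 cells = 6320  → 112.7791
row 2: Σ corner-gray over 14 cells = 6516  → 116.2767
row 3: Σ corner-gray over 14 cells = 6633  → 118.3645
row 4: Σ corner-gray over 14 cells = 6328  → 112.9219
row 5: Σ corner-gray over 14 cells = 6191  → 110.4771
row 6: Σ corner-gray over 14 cells = 6755  → 120.5416
row 7: Σ corner-gray over 14 cells = 6748  → 120.4167
row 8: Σ corner-gray over 14 cells = 6002  → 107.1045
row 9: Σ corner-gray over 14 cells = 7033  → 125.5024
row 10: Σ corner-gray over 14 cells = 7683  → 137.1016
Σ rows: total corner-gray = 73602  → 1313.4126 mm³


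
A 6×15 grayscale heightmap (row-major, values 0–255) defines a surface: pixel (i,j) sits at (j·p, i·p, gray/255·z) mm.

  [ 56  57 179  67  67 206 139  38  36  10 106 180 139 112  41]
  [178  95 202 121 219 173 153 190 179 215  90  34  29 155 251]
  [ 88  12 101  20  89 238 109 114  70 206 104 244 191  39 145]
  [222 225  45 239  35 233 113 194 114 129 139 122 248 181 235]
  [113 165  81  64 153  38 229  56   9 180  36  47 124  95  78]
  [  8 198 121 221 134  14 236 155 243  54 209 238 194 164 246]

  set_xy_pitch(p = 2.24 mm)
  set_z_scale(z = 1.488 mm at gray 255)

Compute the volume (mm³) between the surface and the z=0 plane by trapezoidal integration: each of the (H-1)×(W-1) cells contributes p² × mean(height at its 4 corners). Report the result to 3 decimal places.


height_mm = gray/255 × 1.488; cell vol = 2.24² × mean(4 corners)
unit = 2.24² × 1.488 / (4×255) = 0.00731979 mm³ per gray-sum
row 0: Σ corner-gray over 14 cells = 6908  → 50.5651
row 1: Σ corner-gray over 14 cells = 7446  → 54.5032
row 2: Σ corner-gray over 14 cells = 7798  → 57.0797
row 3: Σ corner-gray over 14 cells = 7236  → 52.9660
row 4: Σ corner-gray over 14 cells = 7361  → 53.8810
Σ rows: total corner-gray = 36749  → 268.9951 mm³

268.995


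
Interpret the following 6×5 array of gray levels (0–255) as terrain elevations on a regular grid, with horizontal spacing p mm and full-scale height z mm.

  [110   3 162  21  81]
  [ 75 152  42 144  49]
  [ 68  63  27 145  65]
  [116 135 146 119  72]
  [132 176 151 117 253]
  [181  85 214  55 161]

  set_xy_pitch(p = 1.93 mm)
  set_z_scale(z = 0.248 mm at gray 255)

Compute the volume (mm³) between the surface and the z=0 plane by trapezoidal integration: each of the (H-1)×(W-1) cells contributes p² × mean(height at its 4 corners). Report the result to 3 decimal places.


8.098

height_mm = gray/255 × 0.248; cell vol = 1.93² × mean(4 corners)
unit = 1.93² × 0.248 / (4×255) = 0.000905662 mm³ per gray-sum
row 0: Σ corner-gray over 4 cells = 1363  → 1.2344
row 1: Σ corner-gray over 4 cells = 1403  → 1.2706
row 2: Σ corner-gray over 4 cells = 1591  → 1.4409
row 3: Σ corner-gray over 4 cells = 2261  → 2.0477
row 4: Σ corner-gray over 4 cells = 2323  → 2.1039
Σ rows: total corner-gray = 8941  → 8.0975 mm³


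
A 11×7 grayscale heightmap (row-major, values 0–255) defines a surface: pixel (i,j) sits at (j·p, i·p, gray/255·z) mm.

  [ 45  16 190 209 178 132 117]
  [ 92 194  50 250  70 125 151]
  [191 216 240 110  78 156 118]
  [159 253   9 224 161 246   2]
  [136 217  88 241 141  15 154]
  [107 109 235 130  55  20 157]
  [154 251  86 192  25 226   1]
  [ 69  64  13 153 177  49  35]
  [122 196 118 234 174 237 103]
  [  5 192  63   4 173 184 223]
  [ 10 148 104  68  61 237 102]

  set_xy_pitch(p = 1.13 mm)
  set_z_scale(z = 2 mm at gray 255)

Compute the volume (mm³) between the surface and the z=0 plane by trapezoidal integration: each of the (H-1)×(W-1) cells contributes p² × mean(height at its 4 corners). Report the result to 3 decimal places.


81.857

height_mm = gray/255 × 2; cell vol = 1.13² × mean(4 corners)
unit = 1.13² × 2 / (4×255) = 0.00250373 mm³ per gray-sum
row 0: Σ corner-gray over 6 cells = 3233  → 8.0945
row 1: Σ corner-gray over 6 cells = 3530  → 8.8382
row 2: Σ corner-gray over 6 cells = 3856  → 9.6544
row 3: Σ corner-gray over 6 cells = 3641  → 9.1161
row 4: Σ corner-gray over 6 cells = 3056  → 7.6514
row 5: Σ corner-gray over 6 cells = 3077  → 7.7040
row 6: Σ corner-gray over 6 cells = 2731  → 6.8377
row 7: Σ corner-gray over 6 cells = 3159  → 7.9093
row 8: Σ corner-gray over 6 cells = 3603  → 9.0209
row 9: Σ corner-gray over 6 cells = 2808  → 7.0305
Σ rows: total corner-gray = 32694  → 81.8568 mm³


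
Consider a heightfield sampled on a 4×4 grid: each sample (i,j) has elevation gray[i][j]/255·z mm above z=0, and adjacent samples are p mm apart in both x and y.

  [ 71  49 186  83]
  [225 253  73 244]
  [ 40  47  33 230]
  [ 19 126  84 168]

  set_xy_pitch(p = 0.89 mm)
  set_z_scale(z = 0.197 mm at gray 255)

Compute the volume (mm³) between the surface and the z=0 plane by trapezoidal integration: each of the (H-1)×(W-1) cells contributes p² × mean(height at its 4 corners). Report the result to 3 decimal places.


height_mm = gray/255 × 0.197; cell vol = 0.89² × mean(4 corners)
unit = 0.89² × 0.197 / (4×255) = 0.000152984 mm³ per gray-sum
row 0: Σ corner-gray over 3 cells = 1745  → 0.2670
row 1: Σ corner-gray over 3 cells = 1551  → 0.2373
row 2: Σ corner-gray over 3 cells = 1037  → 0.1586
Σ rows: total corner-gray = 4333  → 0.6629 mm³

0.663


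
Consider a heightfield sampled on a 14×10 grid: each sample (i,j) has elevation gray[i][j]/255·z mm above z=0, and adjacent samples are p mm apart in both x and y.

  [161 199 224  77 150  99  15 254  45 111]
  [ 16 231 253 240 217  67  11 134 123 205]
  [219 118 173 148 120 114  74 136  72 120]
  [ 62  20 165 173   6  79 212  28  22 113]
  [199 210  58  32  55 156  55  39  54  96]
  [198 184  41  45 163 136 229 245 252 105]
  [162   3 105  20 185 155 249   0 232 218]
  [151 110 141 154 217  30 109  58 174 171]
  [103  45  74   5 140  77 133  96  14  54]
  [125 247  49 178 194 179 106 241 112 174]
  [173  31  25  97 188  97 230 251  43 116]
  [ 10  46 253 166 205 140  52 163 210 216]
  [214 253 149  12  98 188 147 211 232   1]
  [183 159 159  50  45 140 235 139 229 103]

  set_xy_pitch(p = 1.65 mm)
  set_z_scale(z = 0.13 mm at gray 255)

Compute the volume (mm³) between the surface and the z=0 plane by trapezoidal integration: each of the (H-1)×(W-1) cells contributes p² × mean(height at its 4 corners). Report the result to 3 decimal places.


height_mm = gray/255 × 0.13; cell vol = 1.65² × mean(4 corners)
unit = 1.65² × 0.13 / (4×255) = 0.000346985 mm³ per gray-sum
row 0: Σ corner-gray over 9 cells = 5171  → 1.7943
row 1: Σ corner-gray over 9 cells = 5022  → 1.7426
row 2: Σ corner-gray over 9 cells = 3834  → 1.3303
row 3: Σ corner-gray over 9 cells = 3198  → 1.1097
row 4: Σ corner-gray over 9 cells = 4506  → 1.5635
row 5: Σ corner-gray over 9 cells = 5171  → 1.7943
row 6: Σ corner-gray over 9 cells = 4586  → 1.5913
row 7: Σ corner-gray over 9 cells = 3633  → 1.2606
row 8: Σ corner-gray over 9 cells = 4236  → 1.4698
row 9: Σ corner-gray over 9 cells = 5124  → 1.7780
row 10: Σ corner-gray over 9 cells = 4909  → 1.7034
row 11: Σ corner-gray over 9 cells = 5491  → 1.9053
row 12: Σ corner-gray over 9 cells = 5393  → 1.8713
Σ rows: total corner-gray = 60274  → 20.9142 mm³

20.914


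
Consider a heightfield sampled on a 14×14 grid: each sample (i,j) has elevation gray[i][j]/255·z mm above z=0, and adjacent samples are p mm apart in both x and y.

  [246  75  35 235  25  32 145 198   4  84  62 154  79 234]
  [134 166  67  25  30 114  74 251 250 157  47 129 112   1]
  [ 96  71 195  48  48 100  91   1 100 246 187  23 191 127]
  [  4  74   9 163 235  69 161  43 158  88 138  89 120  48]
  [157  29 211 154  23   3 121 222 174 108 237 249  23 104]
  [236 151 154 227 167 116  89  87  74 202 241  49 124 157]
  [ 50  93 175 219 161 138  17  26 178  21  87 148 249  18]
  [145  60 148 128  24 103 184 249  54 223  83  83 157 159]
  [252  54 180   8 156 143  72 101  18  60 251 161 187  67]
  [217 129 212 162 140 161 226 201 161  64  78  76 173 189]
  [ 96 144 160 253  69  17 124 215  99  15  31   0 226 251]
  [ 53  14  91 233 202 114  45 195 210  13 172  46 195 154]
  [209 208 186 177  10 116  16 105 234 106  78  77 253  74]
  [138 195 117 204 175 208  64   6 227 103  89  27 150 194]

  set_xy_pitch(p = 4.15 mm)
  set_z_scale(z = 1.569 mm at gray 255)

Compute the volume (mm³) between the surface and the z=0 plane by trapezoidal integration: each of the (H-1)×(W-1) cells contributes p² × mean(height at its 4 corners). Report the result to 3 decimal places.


2223.707

height_mm = gray/255 × 1.569; cell vol = 4.15² × mean(4 corners)
unit = 4.15² × 1.569 / (4×255) = 0.0264923 mm³ per gray-sum
row 0: Σ corner-gray over 13 cells = 5715  → 151.4033
row 1: Σ corner-gray over 13 cells = 5804  → 153.7611
row 2: Σ corner-gray over 13 cells = 5571  → 147.5884
row 3: Σ corner-gray over 13 cells = 6115  → 162.0002
row 4: Σ corner-gray over 13 cells = 7124  → 188.7308
row 5: Σ corner-gray over 13 cells = 6847  → 181.3925
row 6: Σ corner-gray over 13 cells = 6388  → 169.2325
row 7: Σ corner-gray over 13 cells = 6397  → 169.4710
row 8: Σ corner-gray over 13 cells = 7073  → 187.3797
row 9: Σ corner-gray over 13 cells = 7025  → 186.1081
row 10: Σ corner-gray over 13 cells = 6320  → 167.4311
row 11: Σ corner-gray over 13 cells = 6682  → 177.0213
row 12: Σ corner-gray over 13 cells = 6877  → 182.1873
Σ rows: total corner-gray = 83938  → 2223.7071 mm³


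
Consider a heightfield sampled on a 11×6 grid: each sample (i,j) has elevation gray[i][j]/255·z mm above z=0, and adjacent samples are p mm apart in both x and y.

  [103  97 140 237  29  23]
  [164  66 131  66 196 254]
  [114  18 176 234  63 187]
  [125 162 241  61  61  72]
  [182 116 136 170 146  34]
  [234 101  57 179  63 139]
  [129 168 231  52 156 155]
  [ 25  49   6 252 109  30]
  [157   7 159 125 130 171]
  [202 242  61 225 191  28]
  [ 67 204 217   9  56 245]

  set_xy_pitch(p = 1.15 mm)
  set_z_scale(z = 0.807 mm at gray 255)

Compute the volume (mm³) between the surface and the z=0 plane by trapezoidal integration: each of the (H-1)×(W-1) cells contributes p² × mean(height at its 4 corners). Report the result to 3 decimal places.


height_mm = gray/255 × 0.807; cell vol = 1.15² × mean(4 corners)
unit = 1.15² × 0.807 / (4×255) = 0.00104633 mm³ per gray-sum
row 0: Σ corner-gray over 5 cells = 2468  → 2.5823
row 1: Σ corner-gray over 5 cells = 2619  → 2.7403
row 2: Σ corner-gray over 5 cells = 2530  → 2.6472
row 3: Σ corner-gray over 5 cells = 2599  → 2.7194
row 4: Σ corner-gray over 5 cells = 2525  → 2.6420
row 5: Σ corner-gray over 5 cells = 2671  → 2.7947
row 6: Σ corner-gray over 5 cells = 2385  → 2.4955
row 7: Σ corner-gray over 5 cells = 2057  → 2.1523
row 8: Σ corner-gray over 5 cells = 2838  → 2.9695
row 9: Σ corner-gray over 5 cells = 2952  → 3.0888
Σ rows: total corner-gray = 25644  → 26.8321 mm³

26.832


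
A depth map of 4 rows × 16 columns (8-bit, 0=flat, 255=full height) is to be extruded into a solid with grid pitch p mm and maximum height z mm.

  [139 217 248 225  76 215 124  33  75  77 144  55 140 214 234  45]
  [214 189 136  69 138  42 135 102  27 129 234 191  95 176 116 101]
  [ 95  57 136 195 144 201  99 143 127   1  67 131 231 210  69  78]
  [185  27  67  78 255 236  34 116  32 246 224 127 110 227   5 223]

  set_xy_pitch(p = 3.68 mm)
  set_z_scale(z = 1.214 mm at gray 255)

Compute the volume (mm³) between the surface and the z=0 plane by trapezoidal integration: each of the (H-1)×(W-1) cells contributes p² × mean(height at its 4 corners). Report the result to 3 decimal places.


381.193

height_mm = gray/255 × 1.214; cell vol = 3.68² × mean(4 corners)
unit = 3.68² × 1.214 / (4×255) = 0.0161181 mm³ per gray-sum
row 0: Σ corner-gray over 15 cells = 8211  → 132.3458
row 1: Σ corner-gray over 15 cells = 7668  → 123.5937
row 2: Σ corner-gray over 15 cells = 7771  → 125.2538
Σ rows: total corner-gray = 23650  → 381.1933 mm³


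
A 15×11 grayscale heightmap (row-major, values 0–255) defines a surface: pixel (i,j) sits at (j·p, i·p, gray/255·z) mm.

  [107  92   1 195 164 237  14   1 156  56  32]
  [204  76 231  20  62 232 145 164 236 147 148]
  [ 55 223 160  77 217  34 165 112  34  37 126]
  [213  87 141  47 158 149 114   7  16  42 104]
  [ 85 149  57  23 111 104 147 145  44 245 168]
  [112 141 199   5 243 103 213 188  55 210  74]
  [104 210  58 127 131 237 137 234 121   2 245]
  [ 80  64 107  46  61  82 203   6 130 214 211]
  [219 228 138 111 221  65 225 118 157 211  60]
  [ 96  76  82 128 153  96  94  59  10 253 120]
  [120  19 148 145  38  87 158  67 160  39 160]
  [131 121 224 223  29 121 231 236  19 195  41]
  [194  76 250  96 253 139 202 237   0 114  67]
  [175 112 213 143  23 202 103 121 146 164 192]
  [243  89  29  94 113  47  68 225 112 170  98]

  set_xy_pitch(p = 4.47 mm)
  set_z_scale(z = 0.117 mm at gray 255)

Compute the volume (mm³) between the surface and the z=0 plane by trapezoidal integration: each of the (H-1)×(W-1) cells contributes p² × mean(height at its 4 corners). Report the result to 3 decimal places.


height_mm = gray/255 × 0.117; cell vol = 4.47² × mean(4 corners)
unit = 4.47² × 0.117 / (4×255) = 0.00229193 mm³ per gray-sum
row 0: Σ corner-gray over 10 cells = 4949  → 11.3427
row 1: Σ corner-gray over 10 cells = 5277  → 12.0945
row 2: Σ corner-gray over 10 cells = 4138  → 9.4840
row 3: Σ corner-gray over 10 cells = 4142  → 9.4932
row 4: Σ corner-gray over 10 cells = 5203  → 11.9249
row 5: Σ corner-gray over 10 cells = 5763  → 13.2084
row 6: Σ corner-gray over 10 cells = 4980  → 11.4138
row 7: Σ corner-gray over 10 cells = 5344  → 12.2481
row 8: Σ corner-gray over 10 cells = 5345  → 12.2503
row 9: Σ corner-gray over 10 cells = 4120  → 9.4427
row 10: Σ corner-gray over 10 cells = 4972  → 11.3955
row 11: Σ corner-gray over 10 cells = 5965  → 13.6713
row 12: Σ corner-gray over 10 cells = 5816  → 13.3298
row 13: Σ corner-gray over 10 cells = 5056  → 11.5880
Σ rows: total corner-gray = 71070  → 162.8872 mm³

162.887
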